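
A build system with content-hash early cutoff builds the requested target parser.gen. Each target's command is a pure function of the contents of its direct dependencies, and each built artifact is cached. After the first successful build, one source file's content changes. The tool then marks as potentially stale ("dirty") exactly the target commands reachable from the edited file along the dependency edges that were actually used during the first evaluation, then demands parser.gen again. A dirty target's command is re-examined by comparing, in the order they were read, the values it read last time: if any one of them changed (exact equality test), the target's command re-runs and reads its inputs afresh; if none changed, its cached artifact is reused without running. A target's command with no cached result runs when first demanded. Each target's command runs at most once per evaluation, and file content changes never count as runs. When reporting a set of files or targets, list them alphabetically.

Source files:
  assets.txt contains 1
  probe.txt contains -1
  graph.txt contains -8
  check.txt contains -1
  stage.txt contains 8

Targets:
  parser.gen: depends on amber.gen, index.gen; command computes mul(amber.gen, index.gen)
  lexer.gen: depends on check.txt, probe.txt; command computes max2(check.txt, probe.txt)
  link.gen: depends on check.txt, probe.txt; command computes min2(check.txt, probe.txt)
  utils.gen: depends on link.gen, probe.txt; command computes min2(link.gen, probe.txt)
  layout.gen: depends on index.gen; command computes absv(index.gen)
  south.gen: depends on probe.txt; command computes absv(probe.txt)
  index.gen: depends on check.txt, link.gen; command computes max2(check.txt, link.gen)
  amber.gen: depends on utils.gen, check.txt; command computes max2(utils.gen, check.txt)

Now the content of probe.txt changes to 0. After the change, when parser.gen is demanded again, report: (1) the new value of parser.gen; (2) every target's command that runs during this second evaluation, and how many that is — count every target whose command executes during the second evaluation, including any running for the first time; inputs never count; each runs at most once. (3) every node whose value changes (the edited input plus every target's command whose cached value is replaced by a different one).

New value of parser.gen: 1.
Target commands that run: link.gen, utils.gen — 2 in total.
Values that change: probe.txt.
Key observation: the cutoff stops propagation at index.gen — its inputs' values are unchanged, so it reuses its cache.

First evaluation (everything demanded from the output):
  link.gen = min2(-1, -1) = -1
  index.gen = max2(-1, -1) = -1
  utils.gen = min2(-1, -1) = -1
  amber.gen = max2(-1, -1) = -1
  parser.gen = mul(-1, -1) = 1

Propagation after the edit:
  link.gen: runs — probe.txt -1->0; result -1 (same value as before).
  index.gen: checked — values it read are unchanged (check.txt unchanged, link.gen unchanged); reused cached -1 without running.
  utils.gen: runs — probe.txt -1->0; result -1 (same value as before).
  amber.gen: checked — values it read are unchanged (utils.gen unchanged, check.txt unchanged); reused cached -1 without running.
  parser.gen: checked — values it read are unchanged (amber.gen unchanged, index.gen unchanged); reused cached 1 without running.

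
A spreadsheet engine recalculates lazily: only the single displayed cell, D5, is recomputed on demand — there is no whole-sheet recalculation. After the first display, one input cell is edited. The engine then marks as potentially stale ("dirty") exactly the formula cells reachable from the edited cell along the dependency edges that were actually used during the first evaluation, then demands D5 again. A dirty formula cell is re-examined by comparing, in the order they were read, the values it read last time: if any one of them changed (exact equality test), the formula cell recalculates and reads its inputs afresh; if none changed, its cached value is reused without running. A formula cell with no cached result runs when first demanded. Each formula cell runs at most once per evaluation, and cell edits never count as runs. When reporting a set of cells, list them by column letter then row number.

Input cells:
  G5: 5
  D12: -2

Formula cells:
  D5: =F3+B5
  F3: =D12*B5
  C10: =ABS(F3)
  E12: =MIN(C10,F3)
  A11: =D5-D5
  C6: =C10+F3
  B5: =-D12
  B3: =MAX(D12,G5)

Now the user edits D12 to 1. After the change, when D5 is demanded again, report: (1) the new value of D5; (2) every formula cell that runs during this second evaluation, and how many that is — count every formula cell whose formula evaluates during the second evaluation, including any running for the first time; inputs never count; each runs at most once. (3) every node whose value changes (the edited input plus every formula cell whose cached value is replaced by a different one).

First evaluation (everything demanded from the output):
  B5 = -(-2) = 2
  F3 = -2 * 2 = -4
  D5 = -4 + 2 = -2

Propagation after the edit:
  B5: runs — D12 -2->1; result -1.
  F3: runs — D12 -2->1; B5 2->-1; result -1.
  D5: runs — F3 -4->-1; B5 2->-1; result -2 (same value as before).

New value of D5: -2.
Formula cells that run: B5, D5, F3 — 3 in total.
Values that change: B5, D12, F3.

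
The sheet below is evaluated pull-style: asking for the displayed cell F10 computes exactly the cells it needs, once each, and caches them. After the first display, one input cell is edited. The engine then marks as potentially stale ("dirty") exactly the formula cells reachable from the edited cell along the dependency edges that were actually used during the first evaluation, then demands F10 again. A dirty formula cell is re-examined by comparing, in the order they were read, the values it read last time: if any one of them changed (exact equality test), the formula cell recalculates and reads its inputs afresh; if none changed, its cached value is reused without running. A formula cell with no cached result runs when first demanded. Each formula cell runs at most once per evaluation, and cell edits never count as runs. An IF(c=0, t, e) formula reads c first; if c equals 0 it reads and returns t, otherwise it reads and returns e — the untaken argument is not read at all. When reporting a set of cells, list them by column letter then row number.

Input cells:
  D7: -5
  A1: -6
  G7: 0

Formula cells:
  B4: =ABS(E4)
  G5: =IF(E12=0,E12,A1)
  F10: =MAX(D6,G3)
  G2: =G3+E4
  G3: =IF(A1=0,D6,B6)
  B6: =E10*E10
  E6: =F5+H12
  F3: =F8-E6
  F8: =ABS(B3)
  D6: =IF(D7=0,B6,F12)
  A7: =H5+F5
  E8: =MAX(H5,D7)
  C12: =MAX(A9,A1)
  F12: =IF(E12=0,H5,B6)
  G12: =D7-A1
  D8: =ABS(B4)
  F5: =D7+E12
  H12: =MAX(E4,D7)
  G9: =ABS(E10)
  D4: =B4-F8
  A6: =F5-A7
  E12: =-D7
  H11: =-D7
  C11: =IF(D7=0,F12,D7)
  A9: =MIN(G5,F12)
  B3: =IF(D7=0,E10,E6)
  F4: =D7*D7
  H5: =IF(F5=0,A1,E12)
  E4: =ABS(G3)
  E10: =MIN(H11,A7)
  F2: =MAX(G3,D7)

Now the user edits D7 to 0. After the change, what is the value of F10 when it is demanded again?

Demanding F10 again yields 36.
Note the branch switch — demand abandons F12, which is never re-examined.

First demand of the output computes:
  E12 = -(-5) = 5
  F5 = -5 + 5 = 0
  H5 = IF(F5=0: F5=0 -> then branch A1) = -6
  A7 = -6 + 0 = -6
  H11 = -(-5) = 5
  E10 = MIN(5, -6) = -6
  B6 = -6 * -6 = 36
  F12 = IF(E12=0: E12=5 -> else branch B6) = 36
  D6 = IF(D7=0: D7=-5 -> else branch F12) = 36
  G3 = IF(A1=0: A1=-6 -> else branch B6) = 36
  F10 = MAX(36, 36) = 36

After the edit, cleaning proceeds:
  E12: a read changed (D7 -5->0) — executes, giving 0.
  F5: a read changed (D7 -5->0; E12 5->0) — executes, giving 0 — identical to its old value.
  H5: dirty, but its reads are unchanged (F5 unchanged, A1 unchanged); cached -6 stands.
  A7: dirty, but its reads are unchanged (H5 unchanged, F5 unchanged); cached -6 stands.
  H11: a read changed (D7 -5->0) — executes, giving 0.
  E10: a read changed (H11 5->0) — executes, giving -6 — identical to its old value.
  B6: dirty, but its reads are unchanged (E10 unchanged, E10 unchanged); cached 36 stands.
  F12: stays stale; no demand reaches it after the flip.
  D6: a read changed (D7 -5->0) — executes, giving 36 — identical to its old value.
  G3: dirty, but its reads are unchanged (A1 unchanged, B6 unchanged); cached 36 stands.
  F10: dirty, but its reads are unchanged (D6 unchanged, G3 unchanged); cached 36 stands.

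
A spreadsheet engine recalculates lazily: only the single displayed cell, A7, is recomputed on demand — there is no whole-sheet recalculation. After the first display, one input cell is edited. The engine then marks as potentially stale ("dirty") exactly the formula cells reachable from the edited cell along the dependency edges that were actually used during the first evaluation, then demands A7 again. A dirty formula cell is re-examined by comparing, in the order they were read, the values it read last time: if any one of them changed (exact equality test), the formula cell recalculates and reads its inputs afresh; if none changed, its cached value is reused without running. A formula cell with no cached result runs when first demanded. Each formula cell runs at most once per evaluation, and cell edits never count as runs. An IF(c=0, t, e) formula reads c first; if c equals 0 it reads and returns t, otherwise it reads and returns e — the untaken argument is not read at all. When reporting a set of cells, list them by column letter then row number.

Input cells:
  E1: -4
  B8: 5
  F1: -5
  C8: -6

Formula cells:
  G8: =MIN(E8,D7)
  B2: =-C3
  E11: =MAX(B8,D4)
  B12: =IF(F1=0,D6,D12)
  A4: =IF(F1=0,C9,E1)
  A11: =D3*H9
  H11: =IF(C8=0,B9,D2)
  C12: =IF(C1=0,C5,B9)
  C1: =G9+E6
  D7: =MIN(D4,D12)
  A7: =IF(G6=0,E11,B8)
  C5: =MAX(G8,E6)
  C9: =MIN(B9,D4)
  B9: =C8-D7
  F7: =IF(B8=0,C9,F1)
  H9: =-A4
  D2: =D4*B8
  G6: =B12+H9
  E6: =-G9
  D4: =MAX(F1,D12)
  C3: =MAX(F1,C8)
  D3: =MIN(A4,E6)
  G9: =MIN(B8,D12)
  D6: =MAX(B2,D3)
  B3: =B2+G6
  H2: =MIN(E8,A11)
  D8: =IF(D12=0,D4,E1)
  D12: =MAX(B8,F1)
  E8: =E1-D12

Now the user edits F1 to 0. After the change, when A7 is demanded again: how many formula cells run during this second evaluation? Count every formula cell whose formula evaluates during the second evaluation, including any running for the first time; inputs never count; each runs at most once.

Formula cells that run: A4, A7, B2, B9, B12, C3, C9, D3, D4, D6, D7, D12, E6, G6, G9, H9 — 16 in total.
Key observation: a condition flipped, so demand reaches new nodes — B2, B9, C3, C9, D3, D4, D6, D7, E6, G9 run for the first time.

First evaluation (everything demanded from the output):
  A4 = IF(F1=0: F1=-5 -> else branch E1) = -4
  D12 = MAX(5, -5) = 5
  B12 = IF(F1=0: F1=-5 -> else branch D12) = 5
  H9 = -(-4) = 4
  G6 = 5 + 4 = 9
  A7 = IF(G6=0: G6=9 -> else branch B8) = 5

Propagation after the edit:
  C3: demanded for the first time — runs, produces 0.
  B2: demanded for the first time — runs, produces 0.
  D12: runs — F1 -5->0; result 5 (same value as before).
  D4: demanded for the first time — runs, produces 5.
  D7: demanded for the first time — runs, produces 5.
  B9: demanded for the first time — runs, produces -11.
  C9: demanded for the first time — runs, produces -11.
  A4: runs — F1 -5->0; result -11.
  G9: demanded for the first time — runs, produces 5.
  E6: demanded for the first time — runs, produces -5.
  D3: demanded for the first time — runs, produces -11.
  D6: demanded for the first time — runs, produces 0.
  B12: runs — F1 -5->0; result 0.
  H9: runs — A4 -4->-11; result 11.
  G6: runs — B12 5->0; H9 4->11; result 11.
  A7: runs — G6 9->11; result 5 (same value as before).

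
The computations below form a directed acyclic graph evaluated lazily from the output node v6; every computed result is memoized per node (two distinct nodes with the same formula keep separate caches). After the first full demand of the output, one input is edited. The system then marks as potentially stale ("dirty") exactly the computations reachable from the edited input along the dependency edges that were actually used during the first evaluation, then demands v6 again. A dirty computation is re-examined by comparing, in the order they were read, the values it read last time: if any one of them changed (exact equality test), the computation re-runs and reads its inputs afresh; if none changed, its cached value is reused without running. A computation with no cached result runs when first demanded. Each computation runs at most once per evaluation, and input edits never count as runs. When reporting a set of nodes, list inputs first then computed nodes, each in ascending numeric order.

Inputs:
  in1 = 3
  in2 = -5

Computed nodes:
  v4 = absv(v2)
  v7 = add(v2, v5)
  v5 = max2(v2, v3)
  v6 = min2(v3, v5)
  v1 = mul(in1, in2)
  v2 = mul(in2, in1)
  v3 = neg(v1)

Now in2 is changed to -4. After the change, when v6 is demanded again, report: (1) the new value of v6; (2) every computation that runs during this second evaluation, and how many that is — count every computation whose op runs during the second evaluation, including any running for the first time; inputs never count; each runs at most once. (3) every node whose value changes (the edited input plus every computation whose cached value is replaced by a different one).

Demanding v6 again yields 12.
5 computations run: v1, v2, v3, v5, v6.
The nodes whose values change: in2, v1, v2, v3, v5, v6.

First demand of the output computes:
  v1 = mul(3, -5) = -15
  v2 = mul(-5, 3) = -15
  v3 = neg(-15) = 15
  v5 = max2(-15, 15) = 15
  v6 = min2(15, 15) = 15

After the edit, cleaning proceeds:
  v1: a read changed (in2 -5->-4) — executes, giving -12.
  v2: a read changed (in2 -5->-4) — executes, giving -12.
  v3: a read changed (v1 -15->-12) — executes, giving 12.
  v5: a read changed (v2 -15->-12; v3 15->12) — executes, giving 12.
  v6: a read changed (v3 15->12; v5 15->12) — executes, giving 12.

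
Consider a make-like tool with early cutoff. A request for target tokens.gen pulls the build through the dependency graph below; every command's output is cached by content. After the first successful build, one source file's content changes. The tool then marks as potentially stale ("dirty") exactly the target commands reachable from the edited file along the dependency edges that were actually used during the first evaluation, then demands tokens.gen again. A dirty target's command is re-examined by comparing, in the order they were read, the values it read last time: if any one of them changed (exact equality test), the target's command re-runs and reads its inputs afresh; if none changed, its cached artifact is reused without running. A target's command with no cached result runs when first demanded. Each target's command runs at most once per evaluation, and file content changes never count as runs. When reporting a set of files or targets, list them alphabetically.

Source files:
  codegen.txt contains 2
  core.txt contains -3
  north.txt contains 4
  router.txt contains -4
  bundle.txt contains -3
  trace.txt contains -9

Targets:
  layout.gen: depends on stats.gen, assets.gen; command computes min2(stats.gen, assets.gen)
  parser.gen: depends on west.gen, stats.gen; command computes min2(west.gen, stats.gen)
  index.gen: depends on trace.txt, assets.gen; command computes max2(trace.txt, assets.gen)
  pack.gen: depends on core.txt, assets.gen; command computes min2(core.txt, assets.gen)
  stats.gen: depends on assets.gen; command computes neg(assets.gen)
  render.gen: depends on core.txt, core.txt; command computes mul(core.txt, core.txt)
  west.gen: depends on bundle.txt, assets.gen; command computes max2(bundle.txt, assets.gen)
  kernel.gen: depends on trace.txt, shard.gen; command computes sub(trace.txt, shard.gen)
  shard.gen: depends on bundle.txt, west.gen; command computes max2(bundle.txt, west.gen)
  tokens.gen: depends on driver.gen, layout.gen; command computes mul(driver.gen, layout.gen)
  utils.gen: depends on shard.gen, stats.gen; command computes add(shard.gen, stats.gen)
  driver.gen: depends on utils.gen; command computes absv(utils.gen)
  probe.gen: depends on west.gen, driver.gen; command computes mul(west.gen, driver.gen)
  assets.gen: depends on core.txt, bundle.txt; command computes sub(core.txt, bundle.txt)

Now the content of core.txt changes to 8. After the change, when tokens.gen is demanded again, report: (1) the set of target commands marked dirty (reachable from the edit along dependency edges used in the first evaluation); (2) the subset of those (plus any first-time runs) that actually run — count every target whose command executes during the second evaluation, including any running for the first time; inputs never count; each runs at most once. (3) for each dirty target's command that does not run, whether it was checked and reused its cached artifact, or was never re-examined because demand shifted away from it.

The edit dirties: assets.gen, driver.gen, layout.gen, shard.gen, stats.gen, tokens.gen, utils.gen, west.gen.
7 target commands run: assets.gen, layout.gen, shard.gen, stats.gen, tokens.gen, utils.gen, west.gen.
Cache hits after checking: driver.gen.
Note where the cutoff bites: driver.gen is checked, finds nothing changed, and keeps its cache.

First demand of the output computes:
  assets.gen = sub(-3, -3) = 0
  stats.gen = neg(0) = 0
  layout.gen = min2(0, 0) = 0
  west.gen = max2(-3, 0) = 0
  shard.gen = max2(-3, 0) = 0
  utils.gen = add(0, 0) = 0
  driver.gen = absv(0) = 0
  tokens.gen = mul(0, 0) = 0

After the edit, cleaning proceeds:
  assets.gen: a read changed (core.txt -3->8) — executes, giving 11.
  stats.gen: a read changed (assets.gen 0->11) — executes, giving -11.
  layout.gen: a read changed (stats.gen 0->-11; assets.gen 0->11) — executes, giving -11.
  west.gen: a read changed (assets.gen 0->11) — executes, giving 11.
  shard.gen: a read changed (west.gen 0->11) — executes, giving 11.
  utils.gen: a read changed (shard.gen 0->11; stats.gen 0->-11) — executes, giving 0 — identical to its old value.
  driver.gen: dirty, but its reads are unchanged (utils.gen unchanged); cached 0 stands.
  tokens.gen: a read changed (layout.gen 0->-11) — executes, giving 0 — identical to its old value.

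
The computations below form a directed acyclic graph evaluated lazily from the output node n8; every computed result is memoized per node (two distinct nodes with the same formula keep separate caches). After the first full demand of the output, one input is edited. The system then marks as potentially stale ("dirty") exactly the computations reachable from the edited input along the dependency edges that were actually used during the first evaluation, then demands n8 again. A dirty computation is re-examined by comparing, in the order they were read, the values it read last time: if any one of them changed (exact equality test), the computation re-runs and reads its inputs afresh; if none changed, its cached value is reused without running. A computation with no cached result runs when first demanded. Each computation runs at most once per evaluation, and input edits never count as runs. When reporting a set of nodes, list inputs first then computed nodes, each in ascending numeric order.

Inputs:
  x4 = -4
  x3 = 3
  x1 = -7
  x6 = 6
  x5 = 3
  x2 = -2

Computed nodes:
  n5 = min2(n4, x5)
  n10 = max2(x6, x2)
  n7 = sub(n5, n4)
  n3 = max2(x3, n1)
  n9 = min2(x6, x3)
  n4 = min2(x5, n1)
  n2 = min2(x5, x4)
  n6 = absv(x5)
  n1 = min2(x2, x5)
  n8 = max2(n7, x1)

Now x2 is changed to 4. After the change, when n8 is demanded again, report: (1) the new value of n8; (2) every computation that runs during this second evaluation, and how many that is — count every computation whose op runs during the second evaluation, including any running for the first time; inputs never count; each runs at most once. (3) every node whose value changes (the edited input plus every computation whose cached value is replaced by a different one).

Demanding n8 again yields 0.
4 computations run: n1, n4, n5, n7.
The nodes whose values change: x2, n1, n4, n5.
Note the absorption at n7: it re-runs yet its value is the same, leaving the output's value untouched.

First demand of the output computes:
  n1 = min2(-2, 3) = -2
  n4 = min2(3, -2) = -2
  n5 = min2(-2, 3) = -2
  n7 = sub(-2, -2) = 0
  n8 = max2(0, -7) = 0

After the edit, cleaning proceeds:
  n1: a read changed (x2 -2->4) — executes, giving 3.
  n4: a read changed (n1 -2->3) — executes, giving 3.
  n5: a read changed (n4 -2->3) — executes, giving 3.
  n7: a read changed (n5 -2->3; n4 -2->3) — executes, giving 0 — identical to its old value.
  n8: dirty, but its reads are unchanged (n7 unchanged, x1 unchanged); cached 0 stands.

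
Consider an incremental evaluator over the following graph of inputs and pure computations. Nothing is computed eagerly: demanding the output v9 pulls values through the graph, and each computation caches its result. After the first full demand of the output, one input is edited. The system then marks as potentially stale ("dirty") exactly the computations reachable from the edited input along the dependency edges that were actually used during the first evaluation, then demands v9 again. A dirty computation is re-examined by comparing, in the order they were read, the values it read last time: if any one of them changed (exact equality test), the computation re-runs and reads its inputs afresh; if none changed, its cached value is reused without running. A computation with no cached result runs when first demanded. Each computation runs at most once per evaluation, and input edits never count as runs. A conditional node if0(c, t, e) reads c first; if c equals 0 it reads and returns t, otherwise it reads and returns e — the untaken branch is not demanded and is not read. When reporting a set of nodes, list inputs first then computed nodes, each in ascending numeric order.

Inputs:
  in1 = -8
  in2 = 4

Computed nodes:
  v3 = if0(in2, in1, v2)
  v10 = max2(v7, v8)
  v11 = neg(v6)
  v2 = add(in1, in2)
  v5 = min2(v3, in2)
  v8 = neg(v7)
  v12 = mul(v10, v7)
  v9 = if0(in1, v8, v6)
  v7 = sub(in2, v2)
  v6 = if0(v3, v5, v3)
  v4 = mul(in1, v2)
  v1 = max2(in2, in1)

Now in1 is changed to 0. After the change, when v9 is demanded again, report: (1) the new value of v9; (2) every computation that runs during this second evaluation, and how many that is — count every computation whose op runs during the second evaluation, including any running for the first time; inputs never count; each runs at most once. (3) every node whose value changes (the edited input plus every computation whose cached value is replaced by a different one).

Initial pass — values computed on the first demand:
  v2 = add(-8, 4) = -4
  v3 = if0(in2=4 -> else branch v2) = -4
  v6 = if0(v3=-4 -> else branch v3) = -4
  v9 = if0(in1=-8 -> else branch v6) = -4

Second demand — change propagation:
  v2: re-runs because in1 -8->0; new result 4.
  v3: dirty yet unreached — the second evaluation never asks for it.
  v6: dirty yet unreached — the second evaluation never asks for it.
  v7: newly demanded (no cache) — executes and yields 0.
  v8: newly demanded (no cache) — executes and yields 0.
  v9: re-runs because in1 -8->0; new result 0.

The important point: the flipped condition redirects demand; v3, v6 are left stale, never re-checked.

v9 now evaluates to 0.
Run set: v2, v7, v8, v9 (4 run).
Changed values: in1, v2, v9.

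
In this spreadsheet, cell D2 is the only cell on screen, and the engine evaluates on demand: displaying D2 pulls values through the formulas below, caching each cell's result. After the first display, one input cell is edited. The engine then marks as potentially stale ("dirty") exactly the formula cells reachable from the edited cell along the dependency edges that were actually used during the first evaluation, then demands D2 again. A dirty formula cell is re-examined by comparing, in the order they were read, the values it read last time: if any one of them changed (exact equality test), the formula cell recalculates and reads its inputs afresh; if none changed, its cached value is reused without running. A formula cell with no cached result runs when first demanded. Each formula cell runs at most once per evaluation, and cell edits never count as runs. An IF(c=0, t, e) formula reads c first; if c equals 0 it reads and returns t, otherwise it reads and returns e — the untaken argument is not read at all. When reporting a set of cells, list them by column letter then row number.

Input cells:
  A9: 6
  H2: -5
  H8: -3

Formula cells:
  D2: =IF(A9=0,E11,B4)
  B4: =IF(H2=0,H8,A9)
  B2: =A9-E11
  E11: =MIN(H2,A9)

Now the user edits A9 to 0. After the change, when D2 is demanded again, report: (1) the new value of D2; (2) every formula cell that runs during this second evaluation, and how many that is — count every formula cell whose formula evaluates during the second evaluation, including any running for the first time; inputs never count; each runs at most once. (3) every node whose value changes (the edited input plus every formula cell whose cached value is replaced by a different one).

D2 now evaluates to -5.
Run set: D2, E11 (2 run).
Changed values: A9, D2.
The important point: the flipped condition redirects demand; B4 is left stale, never re-checked.

Initial pass — values computed on the first demand:
  B4 = IF(H2=0: H2=-5 -> else branch A9) = 6
  D2 = IF(A9=0: A9=6 -> else branch B4) = 6

Second demand — change propagation:
  B4: dirty yet unreached — the second evaluation never asks for it.
  E11: newly demanded (no cache) — executes and yields -5.
  D2: re-runs because A9 6->0; new result -5.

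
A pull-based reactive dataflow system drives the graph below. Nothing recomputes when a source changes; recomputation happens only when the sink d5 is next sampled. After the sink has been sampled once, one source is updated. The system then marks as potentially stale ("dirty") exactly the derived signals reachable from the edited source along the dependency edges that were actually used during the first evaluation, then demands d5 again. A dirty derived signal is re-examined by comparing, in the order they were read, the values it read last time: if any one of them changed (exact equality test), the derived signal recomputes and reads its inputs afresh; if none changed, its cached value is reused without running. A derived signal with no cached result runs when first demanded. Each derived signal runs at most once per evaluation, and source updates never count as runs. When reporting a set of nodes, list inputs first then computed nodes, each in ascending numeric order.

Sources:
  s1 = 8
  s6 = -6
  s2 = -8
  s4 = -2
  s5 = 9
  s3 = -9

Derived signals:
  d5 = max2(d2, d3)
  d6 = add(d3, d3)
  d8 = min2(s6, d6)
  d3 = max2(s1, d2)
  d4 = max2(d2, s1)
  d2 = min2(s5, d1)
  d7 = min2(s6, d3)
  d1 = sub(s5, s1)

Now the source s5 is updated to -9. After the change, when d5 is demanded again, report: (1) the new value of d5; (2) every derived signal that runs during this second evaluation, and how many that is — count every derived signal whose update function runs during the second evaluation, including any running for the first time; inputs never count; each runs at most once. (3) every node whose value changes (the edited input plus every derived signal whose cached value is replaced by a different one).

New value of d5: 8.
Derived signals that run: d1, d2, d3, d5 — 4 in total.
Values that change: s5, d1, d2.

First evaluation (everything demanded from the output):
  d1 = sub(9, 8) = 1
  d2 = min2(9, 1) = 1
  d3 = max2(8, 1) = 8
  d5 = max2(1, 8) = 8

Propagation after the edit:
  d1: runs — s5 9->-9; result -17.
  d2: runs — s5 9->-9; d1 1->-17; result -17.
  d3: runs — d2 1->-17; result 8 (same value as before).
  d5: runs — d2 1->-17; result 8 (same value as before).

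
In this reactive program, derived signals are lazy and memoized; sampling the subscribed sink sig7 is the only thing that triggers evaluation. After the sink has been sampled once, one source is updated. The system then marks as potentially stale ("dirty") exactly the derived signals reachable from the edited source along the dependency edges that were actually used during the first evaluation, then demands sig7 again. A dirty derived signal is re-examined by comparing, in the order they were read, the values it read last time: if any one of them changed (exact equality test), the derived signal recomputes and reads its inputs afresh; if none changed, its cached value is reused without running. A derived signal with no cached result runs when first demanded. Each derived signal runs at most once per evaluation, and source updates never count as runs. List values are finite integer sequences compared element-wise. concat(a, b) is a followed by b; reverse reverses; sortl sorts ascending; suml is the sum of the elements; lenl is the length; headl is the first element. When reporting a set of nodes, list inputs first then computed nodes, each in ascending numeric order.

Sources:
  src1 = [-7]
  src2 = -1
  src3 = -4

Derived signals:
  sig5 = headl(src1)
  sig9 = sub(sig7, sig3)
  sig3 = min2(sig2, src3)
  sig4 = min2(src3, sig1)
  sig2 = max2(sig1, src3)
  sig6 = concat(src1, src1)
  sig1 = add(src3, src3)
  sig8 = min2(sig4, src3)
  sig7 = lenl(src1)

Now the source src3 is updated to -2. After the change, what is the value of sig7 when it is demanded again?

First demand of the output computes:
  sig7 = lenl([-7]) = 1

After the edit, cleaning proceeds:
  src3 only reaches undemanded nodes; the second demand re-runs nothing.

Note the shortcut — src3 feeds only undemanded nodes, so no recomputation happens.

Demanding sig7 again yields 1.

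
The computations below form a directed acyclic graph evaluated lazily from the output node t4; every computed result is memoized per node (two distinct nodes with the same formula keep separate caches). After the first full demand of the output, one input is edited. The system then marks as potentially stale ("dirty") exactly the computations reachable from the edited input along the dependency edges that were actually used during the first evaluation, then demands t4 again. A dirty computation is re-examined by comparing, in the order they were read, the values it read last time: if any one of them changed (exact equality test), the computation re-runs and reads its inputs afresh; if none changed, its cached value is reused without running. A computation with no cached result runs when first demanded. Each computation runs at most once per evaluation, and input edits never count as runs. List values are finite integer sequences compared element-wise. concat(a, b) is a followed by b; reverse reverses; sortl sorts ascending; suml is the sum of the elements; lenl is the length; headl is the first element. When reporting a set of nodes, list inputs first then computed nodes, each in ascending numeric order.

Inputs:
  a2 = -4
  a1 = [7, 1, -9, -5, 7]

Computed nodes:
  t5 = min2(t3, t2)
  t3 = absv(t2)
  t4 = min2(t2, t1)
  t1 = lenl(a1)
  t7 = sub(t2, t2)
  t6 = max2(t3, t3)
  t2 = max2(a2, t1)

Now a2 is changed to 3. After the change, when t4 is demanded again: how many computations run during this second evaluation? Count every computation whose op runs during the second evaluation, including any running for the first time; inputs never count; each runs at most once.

1 computations run: t2.
Note the absorption at t2: it re-runs yet its value is the same, leaving the output's value untouched.

First demand of the output computes:
  t1 = lenl([7, 1, -9, -5, 7]) = 5
  t2 = max2(-4, 5) = 5
  t4 = min2(5, 5) = 5

After the edit, cleaning proceeds:
  t2: a read changed (a2 -4->3) — executes, giving 5 — identical to its old value.
  t4: dirty, but its reads are unchanged (t2 unchanged, t1 unchanged); cached 5 stands.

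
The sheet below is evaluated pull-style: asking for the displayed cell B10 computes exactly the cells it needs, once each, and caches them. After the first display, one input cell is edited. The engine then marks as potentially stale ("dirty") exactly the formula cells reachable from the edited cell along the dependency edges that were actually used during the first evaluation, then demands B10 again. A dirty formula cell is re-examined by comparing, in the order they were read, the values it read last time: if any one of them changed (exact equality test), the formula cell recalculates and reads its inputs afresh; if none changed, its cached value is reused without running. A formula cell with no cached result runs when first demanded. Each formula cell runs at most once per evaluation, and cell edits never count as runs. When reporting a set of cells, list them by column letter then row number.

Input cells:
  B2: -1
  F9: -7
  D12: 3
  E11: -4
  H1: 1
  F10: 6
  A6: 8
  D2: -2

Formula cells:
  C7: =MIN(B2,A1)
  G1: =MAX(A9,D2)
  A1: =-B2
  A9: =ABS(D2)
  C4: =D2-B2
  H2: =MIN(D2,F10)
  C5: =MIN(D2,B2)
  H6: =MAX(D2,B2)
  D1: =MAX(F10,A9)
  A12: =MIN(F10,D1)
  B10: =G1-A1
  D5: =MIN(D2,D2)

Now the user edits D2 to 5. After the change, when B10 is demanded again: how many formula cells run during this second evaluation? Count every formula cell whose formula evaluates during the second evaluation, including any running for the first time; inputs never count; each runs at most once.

3 formula cells run: A9, B10, G1.

First demand of the output computes:
  A1 = -(-1) = 1
  A9 = ABS(-2) = 2
  G1 = MAX(2, -2) = 2
  B10 = 2 - 1 = 1

After the edit, cleaning proceeds:
  A9: a read changed (D2 -2->5) — executes, giving 5.
  G1: a read changed (A9 2->5; D2 -2->5) — executes, giving 5.
  B10: a read changed (G1 2->5) — executes, giving 4.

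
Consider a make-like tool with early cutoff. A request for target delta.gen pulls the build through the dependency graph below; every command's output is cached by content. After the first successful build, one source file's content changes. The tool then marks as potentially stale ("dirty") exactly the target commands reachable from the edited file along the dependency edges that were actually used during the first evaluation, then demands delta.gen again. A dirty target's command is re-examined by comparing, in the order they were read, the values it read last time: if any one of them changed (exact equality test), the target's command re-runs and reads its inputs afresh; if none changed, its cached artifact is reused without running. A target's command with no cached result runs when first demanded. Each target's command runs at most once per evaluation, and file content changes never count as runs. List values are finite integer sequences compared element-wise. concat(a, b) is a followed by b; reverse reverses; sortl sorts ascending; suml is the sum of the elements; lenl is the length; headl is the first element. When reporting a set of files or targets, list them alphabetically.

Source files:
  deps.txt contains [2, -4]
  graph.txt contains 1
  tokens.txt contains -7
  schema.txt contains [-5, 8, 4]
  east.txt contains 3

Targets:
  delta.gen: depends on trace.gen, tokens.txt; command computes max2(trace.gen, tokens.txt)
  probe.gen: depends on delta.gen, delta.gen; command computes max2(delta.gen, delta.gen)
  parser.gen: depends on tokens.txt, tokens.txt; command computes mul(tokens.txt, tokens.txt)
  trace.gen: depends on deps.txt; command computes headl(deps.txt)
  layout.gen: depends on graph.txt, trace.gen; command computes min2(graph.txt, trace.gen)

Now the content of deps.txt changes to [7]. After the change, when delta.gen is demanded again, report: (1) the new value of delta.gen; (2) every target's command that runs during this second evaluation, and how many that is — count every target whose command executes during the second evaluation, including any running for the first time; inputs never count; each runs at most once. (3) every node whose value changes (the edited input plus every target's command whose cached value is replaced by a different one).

Demanding delta.gen again yields 7.
2 target commands run: delta.gen, trace.gen.
The nodes whose values change: delta.gen, deps.txt, trace.gen.

First demand of the output computes:
  trace.gen = headl([2, -4]) = 2
  delta.gen = max2(2, -7) = 2

After the edit, cleaning proceeds:
  trace.gen: a read changed (deps.txt [2, -4]->[7]) — executes, giving 7.
  delta.gen: a read changed (trace.gen 2->7) — executes, giving 7.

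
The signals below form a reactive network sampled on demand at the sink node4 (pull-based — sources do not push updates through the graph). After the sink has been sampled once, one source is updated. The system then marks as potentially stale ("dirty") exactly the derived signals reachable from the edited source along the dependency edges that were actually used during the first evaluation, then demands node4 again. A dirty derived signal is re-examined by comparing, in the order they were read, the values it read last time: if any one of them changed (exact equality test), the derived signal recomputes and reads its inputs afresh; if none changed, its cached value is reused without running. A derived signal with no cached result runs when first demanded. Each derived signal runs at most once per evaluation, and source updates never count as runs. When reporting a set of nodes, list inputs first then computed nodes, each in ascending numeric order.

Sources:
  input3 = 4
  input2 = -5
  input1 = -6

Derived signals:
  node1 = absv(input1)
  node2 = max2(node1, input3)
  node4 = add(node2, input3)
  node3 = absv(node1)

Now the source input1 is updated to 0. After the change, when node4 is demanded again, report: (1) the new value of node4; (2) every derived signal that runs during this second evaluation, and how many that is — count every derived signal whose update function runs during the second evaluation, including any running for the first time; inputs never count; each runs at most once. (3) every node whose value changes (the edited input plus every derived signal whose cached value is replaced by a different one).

Initial pass — values computed on the first demand:
  node1 = absv(-6) = 6
  node2 = max2(6, 4) = 6
  node4 = add(6, 4) = 10

Second demand — change propagation:
  node1: re-runs because input1 -6->0; new result 0.
  node2: re-runs because node1 6->0; new result 4.
  node4: re-runs because node2 6->4; new result 8.

node4 now evaluates to 8.
Run set: node1, node2, node4 (3 run).
Changed values: input1, node1, node2, node4.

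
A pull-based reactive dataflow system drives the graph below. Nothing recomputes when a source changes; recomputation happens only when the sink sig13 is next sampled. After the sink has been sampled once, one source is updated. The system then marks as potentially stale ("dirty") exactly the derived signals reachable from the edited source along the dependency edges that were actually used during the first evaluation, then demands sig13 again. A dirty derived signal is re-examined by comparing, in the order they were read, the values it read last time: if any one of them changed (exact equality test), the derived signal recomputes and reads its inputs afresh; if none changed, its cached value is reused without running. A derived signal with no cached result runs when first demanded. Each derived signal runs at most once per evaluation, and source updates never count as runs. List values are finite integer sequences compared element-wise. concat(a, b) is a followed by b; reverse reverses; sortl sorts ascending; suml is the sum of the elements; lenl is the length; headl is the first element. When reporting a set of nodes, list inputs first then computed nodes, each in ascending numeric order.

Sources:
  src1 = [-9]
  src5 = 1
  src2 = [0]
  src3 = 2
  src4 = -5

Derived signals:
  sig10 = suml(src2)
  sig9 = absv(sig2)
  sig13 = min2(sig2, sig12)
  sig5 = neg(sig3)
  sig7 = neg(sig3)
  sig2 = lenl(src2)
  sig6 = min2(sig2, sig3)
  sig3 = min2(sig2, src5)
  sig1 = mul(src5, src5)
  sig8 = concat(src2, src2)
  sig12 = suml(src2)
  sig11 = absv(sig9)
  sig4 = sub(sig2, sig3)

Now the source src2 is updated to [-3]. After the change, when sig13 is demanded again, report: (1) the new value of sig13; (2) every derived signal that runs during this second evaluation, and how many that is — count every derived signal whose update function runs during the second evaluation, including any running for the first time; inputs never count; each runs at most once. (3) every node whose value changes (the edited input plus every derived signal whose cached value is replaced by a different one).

First evaluation (everything demanded from the output):
  sig2 = lenl([0]) = 1
  sig12 = suml([0]) = 0
  sig13 = min2(1, 0) = 0

Propagation after the edit:
  sig2: runs — src2 [0]->[-3]; result 1 (same value as before).
  sig12: runs — src2 [0]->[-3]; result -3.
  sig13: runs — sig12 0->-3; result -3.

New value of sig13: -3.
Derived signals that run: sig2, sig12, sig13 — 3 in total.
Values that change: src2, sig12, sig13.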